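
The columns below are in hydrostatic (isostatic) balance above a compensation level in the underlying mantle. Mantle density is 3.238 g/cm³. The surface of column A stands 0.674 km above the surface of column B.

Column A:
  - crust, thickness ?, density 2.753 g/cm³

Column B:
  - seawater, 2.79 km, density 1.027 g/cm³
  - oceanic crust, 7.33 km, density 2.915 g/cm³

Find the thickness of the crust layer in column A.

Take the compensation level at the base of the deeper column (depth z_c below the surface of column A) and equate Σ ρ_i t_i down to z_c; mantle fills any gap and the z_c terms cancel.
Column A: x×2.753 + (z_c − 0 − x)×3.238
Column B: 0.674×0 + 2.79×1.027 + 7.33×2.915 + (z_c − 0.674 − 10.12)×3.238
The z_c×3.238 term appears on both sides and cancels. Collect the known terms of each column as K = Σ(ρt)_known − 3.238 × (depth of known layers): K_A = 0 − 3.238×0 = 0; K_B = 24.23228 − 3.238×(0.674 + 10.12) = −10.718692.
Balance: K_A − x×(3.238 − 2.753) = K_B, so x = (K_A − K_B)/(3.238 − 2.753) = 10.7187/0.485 = 22.1 km.

22.1 km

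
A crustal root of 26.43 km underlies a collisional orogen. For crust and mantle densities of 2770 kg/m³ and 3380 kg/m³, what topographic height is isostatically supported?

5.82 km

Equating mass per unit area of the two columns: ρ_c h = (ρ_m − ρ_c) r.
h = r (ρ_m − ρ_c) / ρ_c = 26.43 km × (3380 − 2770) / 2770 = 5.82 km.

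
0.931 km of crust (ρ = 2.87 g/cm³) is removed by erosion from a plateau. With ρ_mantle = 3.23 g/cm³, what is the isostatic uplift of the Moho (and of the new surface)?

0.827 km

Unloading: uplift u = e ρ_c/ρ_m = 0.931 km × 2.87/3.23 = 0.827 km.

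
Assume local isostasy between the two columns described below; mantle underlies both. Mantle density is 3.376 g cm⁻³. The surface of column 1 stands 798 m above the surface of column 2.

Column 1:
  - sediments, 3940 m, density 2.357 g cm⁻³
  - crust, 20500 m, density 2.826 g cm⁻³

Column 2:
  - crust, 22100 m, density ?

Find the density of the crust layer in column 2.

2.81 g cm⁻³

Take the compensation level at the base of the deeper column (depth z_c below the surface of column 1) and equate Σ ρ_i t_i down to z_c; mantle fills any gap and the z_c terms cancel.
Column 1: 3940×2.357 + 20500×2.826 + (z_c − 24440)×3.376
Column 2: 798×0 + 22100×ρ + (z_c − 798 − 22100)×3.376
The z_c×3.376 term appears on both sides and cancels. Collect the known terms of each column as K = Σ(ρt)_known − 3.376 × (depth of known layers): K_1 = 67219.58 − 3.376×24440 = −15289.86; K_2 = 0 − 3.376×(798 + 22100) = −77303.648.
Balance: K_1 = K_2 + 22100×ρ, so ρ = (K_1 − K_2)/22100 = 62013.8/22100 = 2.81 g cm⁻³.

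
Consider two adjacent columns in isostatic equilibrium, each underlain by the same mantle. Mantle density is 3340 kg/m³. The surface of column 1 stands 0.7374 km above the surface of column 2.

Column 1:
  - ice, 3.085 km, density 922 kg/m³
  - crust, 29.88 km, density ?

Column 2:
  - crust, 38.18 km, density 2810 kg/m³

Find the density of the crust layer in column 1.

Take the compensation level at the base of the deeper column (depth z_c below the surface of column 1) and equate Σ ρ_i t_i down to z_c; mantle fills any gap and the z_c terms cancel.
Column 1: 3.085×922 + 29.88×ρ + (z_c − 32.965)×3340
Column 2: 0.7374×0 + 38.18×2810 + (z_c − 0.7374 − 38.18)×3340
The z_c×3340 term appears on both sides and cancels. Collect the known terms of each column as K = Σ(ρt)_known − 3340 × (depth of known layers): K_1 = 2844.37 − 3340×32.965 = −107258.73; K_2 = 107285.8 − 3340×(0.7374 + 38.18) = −22698.316.
Balance: K_1 + 29.88×ρ = K_2, so ρ = (K_2 − K_1)/29.88 = 84560.4/29.88 = 2830 kg/m³.

2830 kg/m³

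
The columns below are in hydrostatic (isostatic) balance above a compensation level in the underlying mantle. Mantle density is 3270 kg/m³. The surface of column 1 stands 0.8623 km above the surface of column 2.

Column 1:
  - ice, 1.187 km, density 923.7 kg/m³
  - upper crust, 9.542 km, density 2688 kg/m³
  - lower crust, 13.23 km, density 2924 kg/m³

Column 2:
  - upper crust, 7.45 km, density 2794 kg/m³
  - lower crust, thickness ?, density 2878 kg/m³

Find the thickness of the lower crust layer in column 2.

16.7 km

Take the compensation level at the base of the deeper column (depth z_c below the surface of column 1) and equate Σ ρ_i t_i down to z_c; mantle fills any gap and the z_c terms cancel.
Column 1: 1.187×923.7 + 9.542×2688 + 13.23×2924 + (z_c − 23.959)×3270
Column 2: 0.8623×0 + 7.45×2794 + x×2878 + (z_c − 0.8623 − 7.45 − x)×3270
The z_c×3270 term appears on both sides and cancels. Collect the known terms of each column as K = Σ(ρt)_known − 3270 × (depth of known layers): K_1 = 65429.8479 − 3270×23.959 = −12916.0821; K_2 = 20815.3 − 3270×(0.8623 + 7.45) = −6365.921.
Balance: K_1 = K_2 − x×(3270 − 2878), so x = (K_2 − K_1)/(3270 − 2878) = 6550.16/392 = 16.7 km.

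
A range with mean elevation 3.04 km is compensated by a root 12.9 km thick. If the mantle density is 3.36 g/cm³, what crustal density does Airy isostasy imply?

2.72 g/cm³

ρ_c h = (ρ_m − ρ_c) r → ρ_c (h + r) = ρ_m r → ρ_c = ρ_m r / (h + r).
ρ_c = 3.36 × 12.9 km / (3.04 km + 12.9 km) = 2.72 g/cm³.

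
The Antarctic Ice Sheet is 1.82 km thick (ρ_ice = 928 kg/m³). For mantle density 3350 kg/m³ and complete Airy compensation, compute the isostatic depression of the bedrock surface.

0.504 km

For local isostatic compensation: the ice load ρ_ice t is balanced by mantle displaced below, ρ_m s.
s = t ρ_ice / ρ_m = 1.82 km × 928/3350 = 0.504 km.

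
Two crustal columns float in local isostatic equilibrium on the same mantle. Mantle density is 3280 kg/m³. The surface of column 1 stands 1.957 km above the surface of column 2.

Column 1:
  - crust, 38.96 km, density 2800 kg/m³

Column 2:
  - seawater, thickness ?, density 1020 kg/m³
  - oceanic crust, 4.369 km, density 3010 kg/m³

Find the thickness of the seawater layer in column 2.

Take the compensation level at the base of the deeper column (depth z_c below the surface of column 1) and equate Σ ρ_i t_i down to z_c; mantle fills any gap and the z_c terms cancel.
Column 1: 38.96×2800 + (z_c − 38.96)×3280
Column 2: 1.957×0 + x×1020 + 4.369×3010 + (z_c − 1.957 − 4.369 − x)×3280
The z_c×3280 term appears on both sides and cancels. Collect the known terms of each column as K = Σ(ρt)_known − 3280 × (depth of known layers): K_1 = 109088 − 3280×38.96 = −18700.8; K_2 = 13150.69 − 3280×(1.957 + 4.369) = −7598.59.
Balance: K_1 = K_2 − x×(3280 − 1020), so x = (K_2 − K_1)/(3280 − 1020) = 11102.2/2260 = 4.91 km.

4.91 km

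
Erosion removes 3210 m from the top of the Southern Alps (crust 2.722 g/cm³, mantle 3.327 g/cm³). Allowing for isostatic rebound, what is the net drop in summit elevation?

Rebound u = e ρ_c/ρ_m = 3210 m × 2.722/3.327 = 2626 m.
Net surface drop = e − u = 3210 m − 2626 m = e (ρ_m − ρ_c)/ρ_m = 584 m.

584 m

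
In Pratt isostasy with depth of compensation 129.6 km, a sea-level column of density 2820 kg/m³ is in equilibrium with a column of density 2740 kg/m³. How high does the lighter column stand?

3.78 km

ρ_ref D = ρ (D + h) → h = D (ρ_ref − ρ)/ρ.
h = 129.6 km × (2820 − 2740)/2740 = 3.78 km.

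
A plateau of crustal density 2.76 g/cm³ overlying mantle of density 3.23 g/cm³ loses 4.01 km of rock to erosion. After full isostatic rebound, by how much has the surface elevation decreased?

Rebound u = e ρ_c/ρ_m = 4.01 km × 2.76/3.23 = 3.427 km.
Net surface drop = e − u = 4.01 km − 3.427 km = e (ρ_m − ρ_c)/ρ_m = 0.583 km.

0.583 km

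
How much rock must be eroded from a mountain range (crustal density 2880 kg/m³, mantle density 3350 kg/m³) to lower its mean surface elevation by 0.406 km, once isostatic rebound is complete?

Net drop Δ = e − u = e − e ρ_c/ρ_m = e (ρ_m − ρ_c)/ρ_m.
e = Δ ρ_m/(ρ_m − ρ_c) = 0.406 km × 3350/470 = 2.89 km.

2.89 km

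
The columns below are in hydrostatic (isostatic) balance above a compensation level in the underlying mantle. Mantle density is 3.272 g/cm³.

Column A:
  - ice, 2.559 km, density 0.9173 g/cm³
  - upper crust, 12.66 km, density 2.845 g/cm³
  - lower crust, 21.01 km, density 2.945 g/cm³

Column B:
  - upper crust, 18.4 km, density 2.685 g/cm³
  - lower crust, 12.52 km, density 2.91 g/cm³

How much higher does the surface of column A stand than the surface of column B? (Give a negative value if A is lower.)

For any compensation level in the mantle, the mantle terms cancel and isostasy reduces to e = (Σt_A − Σt_B) − (Σ(ρt)_A − Σ(ρt)_B) / ρ_m.
Σt_A = 36.229 km; Σt_B = 30.92 km; Σ(ρt)_A = 100.239521; Σ(ρt)_B = 85.8372 (in km·g/cm³).
e = (36.229 − 30.92) − (100.239521 − 85.8372) / 3.272 = 0.907 km.

0.907 km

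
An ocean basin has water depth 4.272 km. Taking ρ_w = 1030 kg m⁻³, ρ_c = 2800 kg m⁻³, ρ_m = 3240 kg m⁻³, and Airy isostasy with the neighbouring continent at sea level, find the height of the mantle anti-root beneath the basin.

In Airy isostatic equilibrium: replacing crust with seawater at the top is compensated by replacing crust with mantle at the base: d (ρ_c − ρ_w) = a (ρ_m − ρ_c).
a = d (ρ_c − ρ_w)/(ρ_m − ρ_c) = 4.272 km × 1770/440 = 17.2 km.

17.2 km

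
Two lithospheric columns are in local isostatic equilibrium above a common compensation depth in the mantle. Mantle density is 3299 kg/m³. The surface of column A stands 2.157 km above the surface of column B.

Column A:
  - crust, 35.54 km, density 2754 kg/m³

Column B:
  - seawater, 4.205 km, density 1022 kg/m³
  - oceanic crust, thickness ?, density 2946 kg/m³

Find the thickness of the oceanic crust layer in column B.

7.59 km

Take the compensation level at the base of the deeper column (depth z_c below the surface of column A) and equate Σ ρ_i t_i down to z_c; mantle fills any gap and the z_c terms cancel.
Column A: 35.54×2754 + (z_c − 35.54)×3299
Column B: 2.157×0 + 4.205×1022 + x×2946 + (z_c − 2.157 − 4.205 − x)×3299
The z_c×3299 term appears on both sides and cancels. Collect the known terms of each column as K = Σ(ρt)_known − 3299 × (depth of known layers): K_A = 97877.16 − 3299×35.54 = −19369.3; K_B = 4297.51 − 3299×(2.157 + 4.205) = −16690.728.
Balance: K_A = K_B − x×(3299 − 2946), so x = (K_B − K_A)/(3299 − 2946) = 2678.57/353 = 7.59 km.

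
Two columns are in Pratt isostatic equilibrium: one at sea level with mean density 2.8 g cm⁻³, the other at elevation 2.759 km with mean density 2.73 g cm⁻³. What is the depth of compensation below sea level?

ρ_ref D = ρ (D + h) → D (ρ_ref − ρ) = ρ h.
D = ρ h/(ρ_ref − ρ) = 2.73 × 2.759 km/(2.8 − 2.73) = 108 km.

108 km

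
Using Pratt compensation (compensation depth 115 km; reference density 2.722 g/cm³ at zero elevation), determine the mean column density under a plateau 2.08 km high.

Pratt balance: ρ_ref D = ρ (D + h).
ρ = ρ_ref D/(D + h) = 2.722 × 115 km/(115 km + 2.08 km) = 2.67 g/cm³.

2.67 g/cm³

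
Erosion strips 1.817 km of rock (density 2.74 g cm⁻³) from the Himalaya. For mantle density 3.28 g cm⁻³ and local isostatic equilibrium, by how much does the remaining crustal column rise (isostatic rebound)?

1.52 km

Unloading: uplift u = e ρ_c/ρ_m = 1.817 km × 2.74/3.28 = 1.52 km.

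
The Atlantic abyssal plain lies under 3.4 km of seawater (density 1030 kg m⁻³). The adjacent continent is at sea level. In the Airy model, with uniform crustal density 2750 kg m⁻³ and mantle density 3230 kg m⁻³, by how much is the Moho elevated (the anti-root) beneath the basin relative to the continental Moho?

In Airy isostatic equilibrium: replacing crust with seawater at the top is compensated by replacing crust with mantle at the base: d (ρ_c − ρ_w) = a (ρ_m − ρ_c).
a = d (ρ_c − ρ_w)/(ρ_m − ρ_c) = 3.4 km × 1720/480 = 12.2 km.

12.2 km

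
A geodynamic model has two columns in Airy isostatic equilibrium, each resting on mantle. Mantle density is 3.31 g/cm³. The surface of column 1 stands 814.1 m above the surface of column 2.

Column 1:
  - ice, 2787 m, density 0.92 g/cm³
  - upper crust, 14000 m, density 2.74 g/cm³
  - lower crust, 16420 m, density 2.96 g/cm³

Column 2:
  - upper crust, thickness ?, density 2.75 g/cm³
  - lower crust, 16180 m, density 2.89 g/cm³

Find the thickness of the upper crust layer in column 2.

19500 m

Take the compensation level at the base of the deeper column (depth z_c below the surface of column 1) and equate Σ ρ_i t_i down to z_c; mantle fills any gap and the z_c terms cancel.
Column 1: 2787×0.92 + 14000×2.74 + 16420×2.96 + (z_c − 33207)×3.31
Column 2: 814.1×0 + x×2.75 + 16180×2.89 + (z_c − 814.1 − 16180 − x)×3.31
The z_c×3.31 term appears on both sides and cancels. Collect the known terms of each column as K = Σ(ρt)_known − 3.31 × (depth of known layers): K_1 = 89527.24 − 3.31×33207 = −20387.93; K_2 = 46760.2 − 3.31×(814.1 + 16180) = −9490.271.
Balance: K_1 = K_2 − x×(3.31 − 2.75), so x = (K_2 − K_1)/(3.31 − 2.75) = 10897.7/0.56 = 19500 m.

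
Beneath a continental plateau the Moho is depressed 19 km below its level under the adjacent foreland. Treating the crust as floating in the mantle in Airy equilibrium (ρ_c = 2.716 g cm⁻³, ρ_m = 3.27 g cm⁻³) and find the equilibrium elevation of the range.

Isostatic balance requires: ρ_c h = (ρ_m − ρ_c) r.
h = r (ρ_m − ρ_c) / ρ_c = 19 km × (3.27 − 2.716) / 2.716 = 3.88 km.

3.88 km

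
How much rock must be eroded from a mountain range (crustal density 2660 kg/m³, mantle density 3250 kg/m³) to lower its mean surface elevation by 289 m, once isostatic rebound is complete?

Net drop Δ = e − u = e − e ρ_c/ρ_m = e (ρ_m − ρ_c)/ρ_m.
e = Δ ρ_m/(ρ_m − ρ_c) = 289 m × 3250/590 = 1590 m.

1590 m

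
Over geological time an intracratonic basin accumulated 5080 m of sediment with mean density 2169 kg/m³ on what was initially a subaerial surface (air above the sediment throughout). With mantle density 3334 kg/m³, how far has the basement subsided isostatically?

3300 m

Subaerial load: s = t ρ_sed / ρ_m = 5080 m × 2169/3334 = 3300 m.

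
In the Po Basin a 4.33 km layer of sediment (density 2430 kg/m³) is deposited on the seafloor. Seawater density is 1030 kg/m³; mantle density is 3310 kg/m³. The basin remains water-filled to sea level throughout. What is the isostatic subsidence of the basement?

2.66 km

Submarine loading: the sediment displaces seawater, and the subsidence is in turn flooded, so s (ρ_m − ρ_w) = t (ρ_sed − ρ_w).
s = 4.33 km × (2430 − 1030) / (3310 − 1030) = 2.66 km.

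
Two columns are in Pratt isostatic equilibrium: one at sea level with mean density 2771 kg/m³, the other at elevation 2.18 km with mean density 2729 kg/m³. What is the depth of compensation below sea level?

ρ_ref D = ρ (D + h) → D (ρ_ref − ρ) = ρ h.
D = ρ h/(ρ_ref − ρ) = 2729 × 2.18 km/(2771 − 2729) = 142 km.

142 km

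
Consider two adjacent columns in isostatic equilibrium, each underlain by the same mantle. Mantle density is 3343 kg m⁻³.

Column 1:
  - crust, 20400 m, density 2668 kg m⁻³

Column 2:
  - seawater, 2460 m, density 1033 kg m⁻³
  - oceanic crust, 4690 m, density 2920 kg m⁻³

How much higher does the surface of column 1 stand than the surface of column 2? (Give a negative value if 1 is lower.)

For any compensation level in the mantle, the mantle terms cancel and isostasy reduces to e = (Σt_1 − Σt_2) − (Σ(ρt)_1 − Σ(ρt)_2) / ρ_m.
Σt_1 = 20400 m; Σt_2 = 7150 m; Σ(ρt)_1 = 54427200; Σ(ρt)_2 = 16235980 (in m·kg m⁻³).
e = (20400 − 7150) − (54427200 − 16235980) / 3343 = 1830 m.

1830 m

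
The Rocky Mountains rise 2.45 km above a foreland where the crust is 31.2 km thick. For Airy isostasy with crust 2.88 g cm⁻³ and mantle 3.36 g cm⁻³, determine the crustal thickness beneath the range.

48.4 km

Root depth r = h ρ_c / (ρ_m − ρ_c) = 2.45 km × 2.88 / 0.48 = 14.7 km.
Total thickness = T + h + r = 31.2 km + 2.45 km + 14.7 km = 48.4 km.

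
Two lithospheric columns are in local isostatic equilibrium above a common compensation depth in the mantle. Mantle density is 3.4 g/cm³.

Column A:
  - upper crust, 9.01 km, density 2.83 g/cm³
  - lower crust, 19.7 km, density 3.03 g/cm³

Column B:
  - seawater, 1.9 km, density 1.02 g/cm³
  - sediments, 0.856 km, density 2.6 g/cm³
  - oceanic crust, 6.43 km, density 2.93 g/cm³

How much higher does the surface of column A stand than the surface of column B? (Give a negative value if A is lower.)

1.23 km

For any compensation level in the mantle, the mantle terms cancel and isostasy reduces to e = (Σt_A − Σt_B) − (Σ(ρt)_A − Σ(ρt)_B) / ρ_m.
Σt_A = 28.71 km; Σt_B = 9.186 km; Σ(ρt)_A = 85.1893; Σ(ρt)_B = 23.0035 (in km·g/cm³).
e = (28.71 − 9.186) − (85.1893 − 23.0035) / 3.4 = 1.23 km.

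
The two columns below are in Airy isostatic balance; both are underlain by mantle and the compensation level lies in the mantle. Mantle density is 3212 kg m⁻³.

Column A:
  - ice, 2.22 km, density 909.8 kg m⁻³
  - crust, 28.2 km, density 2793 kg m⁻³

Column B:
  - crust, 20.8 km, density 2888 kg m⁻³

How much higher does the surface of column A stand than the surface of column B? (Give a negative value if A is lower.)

For any compensation level in the mantle, the mantle terms cancel and isostasy reduces to e = (Σt_A − Σt_B) − (Σ(ρt)_A − Σ(ρt)_B) / ρ_m.
Σt_A = 30.42 km; Σt_B = 20.8 km; Σ(ρt)_A = 80782.356; Σ(ρt)_B = 60070.4 (in km·kg m⁻³).
e = (30.42 − 20.8) − (80782.356 − 60070.4) / 3212 = 3.17 km.

3.17 km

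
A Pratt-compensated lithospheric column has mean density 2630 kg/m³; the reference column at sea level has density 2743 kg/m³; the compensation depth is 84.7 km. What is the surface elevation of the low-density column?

3.64 km

ρ_ref D = ρ (D + h) → h = D (ρ_ref − ρ)/ρ.
h = 84.7 km × (2743 − 2630)/2630 = 3.64 km.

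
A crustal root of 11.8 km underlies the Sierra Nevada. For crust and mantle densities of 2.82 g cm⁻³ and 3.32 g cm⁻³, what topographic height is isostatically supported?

In Airy isostatic equilibrium: ρ_c h = (ρ_m − ρ_c) r.
h = r (ρ_m − ρ_c) / ρ_c = 11.8 km × (3.32 − 2.82) / 2.82 = 2.09 km.

2.09 km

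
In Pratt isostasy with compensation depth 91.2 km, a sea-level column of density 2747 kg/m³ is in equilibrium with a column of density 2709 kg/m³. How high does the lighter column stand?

ρ_ref D = ρ (D + h) → h = D (ρ_ref − ρ)/ρ.
h = 91.2 km × (2747 − 2709)/2709 = 1.28 km.

1.28 km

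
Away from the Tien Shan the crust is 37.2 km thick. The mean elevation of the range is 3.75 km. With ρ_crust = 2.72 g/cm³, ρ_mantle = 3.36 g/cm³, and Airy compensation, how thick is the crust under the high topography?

56.9 km

Root depth r = h ρ_c / (ρ_m − ρ_c) = 3.75 km × 2.72 / 0.64 = 15.94 km.
Total thickness = T + h + r = 37.2 km + 3.75 km + 15.94 km = 56.9 km.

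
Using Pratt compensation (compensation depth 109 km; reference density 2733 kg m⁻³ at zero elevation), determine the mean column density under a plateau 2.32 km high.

2680 kg m⁻³

Pratt balance: ρ_ref D = ρ (D + h).
ρ = ρ_ref D/(D + h) = 2733 × 109 km/(109 km + 2.32 km) = 2680 kg m⁻³.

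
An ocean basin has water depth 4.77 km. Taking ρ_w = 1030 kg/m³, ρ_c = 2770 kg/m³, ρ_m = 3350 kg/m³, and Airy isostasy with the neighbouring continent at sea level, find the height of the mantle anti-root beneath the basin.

14.3 km

In Airy isostatic equilibrium: replacing crust with seawater at the top is compensated by replacing crust with mantle at the base: d (ρ_c − ρ_w) = a (ρ_m − ρ_c).
a = d (ρ_c − ρ_w)/(ρ_m − ρ_c) = 4.77 km × 1740/580 = 14.3 km.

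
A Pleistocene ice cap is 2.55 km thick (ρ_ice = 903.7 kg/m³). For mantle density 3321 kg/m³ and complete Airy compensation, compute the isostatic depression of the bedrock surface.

Isostatic balance requires: the ice load ρ_ice t is balanced by mantle displaced below, ρ_m s.
s = t ρ_ice / ρ_m = 2.55 km × 903.7/3321 = 0.694 km.

0.694 km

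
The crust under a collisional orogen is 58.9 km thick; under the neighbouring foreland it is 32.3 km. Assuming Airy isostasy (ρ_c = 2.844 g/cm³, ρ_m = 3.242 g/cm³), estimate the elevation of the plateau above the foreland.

3.27 km

Excess crust Δ = 58.9 km − 32.3 km = 26.6 km, split between elevation h and root r with h + r = Δ.
Airy balance ρ_c h = (ρ_m − ρ_c) r gives r = h ρ_c/(ρ_m − ρ_c), so h (1 + ρ_c/(ρ_m − ρ_c)) = Δ, i.e. h = Δ (ρ_m − ρ_c)/ρ_m.
h = 26.6 km × 0.398/3.242 = 3.27 km.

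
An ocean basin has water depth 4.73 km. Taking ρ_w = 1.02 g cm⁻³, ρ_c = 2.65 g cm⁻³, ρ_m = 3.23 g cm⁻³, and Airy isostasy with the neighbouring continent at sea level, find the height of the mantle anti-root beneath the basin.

By Archimedes' principle applied to the lithosphere: replacing crust with seawater at the top is compensated by replacing crust with mantle at the base: d (ρ_c − ρ_w) = a (ρ_m − ρ_c).
a = d (ρ_c − ρ_w)/(ρ_m − ρ_c) = 4.73 km × 1.63/0.58 = 13.3 km.

13.3 km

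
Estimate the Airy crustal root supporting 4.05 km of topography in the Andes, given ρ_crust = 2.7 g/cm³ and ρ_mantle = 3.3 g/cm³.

18.2 km

In Airy isostatic equilibrium: the weight of the topography is balanced by the buoyancy of the root, ρ_c h = (ρ_m − ρ_c) r.
r = h · ρ_c / (ρ_m − ρ_c) = 4.05 km × 2.7 / (3.3 − 2.7) = 18.2 km.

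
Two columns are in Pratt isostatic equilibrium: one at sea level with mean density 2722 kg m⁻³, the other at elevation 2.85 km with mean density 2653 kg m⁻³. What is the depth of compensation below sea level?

ρ_ref D = ρ (D + h) → D (ρ_ref − ρ) = ρ h.
D = ρ h/(ρ_ref − ρ) = 2653 × 2.85 km/(2722 − 2653) = 110 km.

110 km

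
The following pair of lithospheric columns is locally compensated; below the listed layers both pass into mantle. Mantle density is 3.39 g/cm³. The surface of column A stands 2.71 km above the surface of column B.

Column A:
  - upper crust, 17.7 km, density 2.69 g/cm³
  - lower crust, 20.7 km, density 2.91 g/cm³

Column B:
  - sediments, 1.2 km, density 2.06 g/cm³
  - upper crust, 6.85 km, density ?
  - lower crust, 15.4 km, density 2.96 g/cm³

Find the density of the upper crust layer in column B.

Take the compensation level at the base of the deeper column (depth z_c below the surface of column A) and equate Σ ρ_i t_i down to z_c; mantle fills any gap and the z_c terms cancel.
Column A: 17.7×2.69 + 20.7×2.91 + (z_c − 38.4)×3.39
Column B: 2.71×0 + 1.2×2.06 + 6.85×ρ + 15.4×2.96 + (z_c − 2.71 − 23.45)×3.39
The z_c×3.39 term appears on both sides and cancels. Collect the known terms of each column as K = Σ(ρt)_known − 3.39 × (depth of known layers): K_A = 107.85 − 3.39×38.4 = −22.326; K_B = 48.056 − 3.39×(2.71 + 23.45) = −40.6264.
Balance: K_A = K_B + 6.85×ρ, so ρ = (K_A − K_B)/6.85 = 18.3004/6.85 = 2.67 g/cm³.

2.67 g/cm³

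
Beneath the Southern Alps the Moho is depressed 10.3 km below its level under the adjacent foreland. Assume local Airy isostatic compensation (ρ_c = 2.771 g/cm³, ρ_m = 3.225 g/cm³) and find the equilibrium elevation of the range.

1.69 km

For local isostatic compensation: ρ_c h = (ρ_m − ρ_c) r.
h = r (ρ_m − ρ_c) / ρ_c = 10.3 km × (3.225 − 2.771) / 2.771 = 1.69 km.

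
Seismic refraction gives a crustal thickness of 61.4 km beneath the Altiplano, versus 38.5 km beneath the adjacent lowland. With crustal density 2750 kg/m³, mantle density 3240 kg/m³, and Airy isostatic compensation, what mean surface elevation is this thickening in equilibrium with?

3.46 km

Excess crust Δ = 61.4 km − 38.5 km = 22.9 km, split between elevation h and root r with h + r = Δ.
Airy balance ρ_c h = (ρ_m − ρ_c) r gives r = h ρ_c/(ρ_m − ρ_c), so h (1 + ρ_c/(ρ_m − ρ_c)) = Δ, i.e. h = Δ (ρ_m − ρ_c)/ρ_m.
h = 22.9 km × 490/3240 = 3.46 km.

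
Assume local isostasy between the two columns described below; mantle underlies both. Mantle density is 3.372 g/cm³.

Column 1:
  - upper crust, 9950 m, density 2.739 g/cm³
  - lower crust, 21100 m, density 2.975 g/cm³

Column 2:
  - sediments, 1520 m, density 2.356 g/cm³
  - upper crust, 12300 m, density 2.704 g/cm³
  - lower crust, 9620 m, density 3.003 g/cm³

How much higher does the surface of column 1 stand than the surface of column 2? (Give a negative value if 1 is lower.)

For any compensation level in the mantle, the mantle terms cancel and isostasy reduces to e = (Σt_1 − Σt_2) − (Σ(ρt)_1 − Σ(ρt)_2) / ρ_m.
Σt_1 = 31050 m; Σt_2 = 23440 m; Σ(ρt)_1 = 90025.55; Σ(ρt)_2 = 65729.18 (in m·g/cm³).
e = (31050 − 23440) − (90025.55 − 65729.18) / 3.372 = 405 m.

405 m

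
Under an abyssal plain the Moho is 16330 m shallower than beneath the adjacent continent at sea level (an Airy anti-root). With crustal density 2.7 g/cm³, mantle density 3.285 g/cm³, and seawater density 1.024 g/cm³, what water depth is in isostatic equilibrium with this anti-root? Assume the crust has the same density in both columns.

5700 m

Replacing a thickness d of crust by seawater at the top must be balanced by replacing crust with mantle at the base: d (ρ_c − ρ_w) = a (ρ_m − ρ_c).
d = a (ρ_m − ρ_c)/(ρ_c − ρ_w) = 16330 m × 0.585/1.676 = 5700 m.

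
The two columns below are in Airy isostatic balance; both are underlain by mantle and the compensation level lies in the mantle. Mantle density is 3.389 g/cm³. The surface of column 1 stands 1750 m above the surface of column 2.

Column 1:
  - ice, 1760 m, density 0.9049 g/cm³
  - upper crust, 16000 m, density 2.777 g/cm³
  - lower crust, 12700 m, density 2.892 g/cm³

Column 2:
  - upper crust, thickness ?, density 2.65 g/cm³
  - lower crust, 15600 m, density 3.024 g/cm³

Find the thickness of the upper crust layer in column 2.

12000 m

Take the compensation level at the base of the deeper column (depth z_c below the surface of column 1) and equate Σ ρ_i t_i down to z_c; mantle fills any gap and the z_c terms cancel.
Column 1: 1760×0.9049 + 16000×2.777 + 12700×2.892 + (z_c − 30460)×3.389
Column 2: 1750×0 + x×2.65 + 15600×3.024 + (z_c − 1750 − 15600 − x)×3.389
The z_c×3.389 term appears on both sides and cancels. Collect the known terms of each column as K = Σ(ρt)_known − 3.389 × (depth of known layers): K_1 = 82753.024 − 3.389×30460 = −20475.916; K_2 = 47174.4 − 3.389×(1750 + 15600) = −11624.75.
Balance: K_1 = K_2 − x×(3.389 − 2.65), so x = (K_2 − K_1)/(3.389 − 2.65) = 8851.17/0.739 = 12000 m.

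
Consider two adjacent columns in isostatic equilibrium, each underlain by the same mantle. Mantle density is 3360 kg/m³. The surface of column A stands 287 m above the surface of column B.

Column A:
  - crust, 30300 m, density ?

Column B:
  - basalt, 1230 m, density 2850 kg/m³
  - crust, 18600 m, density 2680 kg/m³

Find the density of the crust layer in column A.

2890 kg/m³

Take the compensation level at the base of the deeper column (depth z_c below the surface of column A) and equate Σ ρ_i t_i down to z_c; mantle fills any gap and the z_c terms cancel.
Column A: 30300×ρ + (z_c − 30300)×3360
Column B: 287×0 + 1230×2850 + 18600×2680 + (z_c − 287 − 19830)×3360
The z_c×3360 term appears on both sides and cancels. Collect the known terms of each column as K = Σ(ρt)_known − 3360 × (depth of known layers): K_A = 0 − 3360×30300 = −101808000; K_B = 53353500 − 3360×(287 + 19830) = −14239620.
Balance: K_A + 30300×ρ = K_B, so ρ = (K_B − K_A)/30300 = 87568400/30300 = 2890 kg/m³.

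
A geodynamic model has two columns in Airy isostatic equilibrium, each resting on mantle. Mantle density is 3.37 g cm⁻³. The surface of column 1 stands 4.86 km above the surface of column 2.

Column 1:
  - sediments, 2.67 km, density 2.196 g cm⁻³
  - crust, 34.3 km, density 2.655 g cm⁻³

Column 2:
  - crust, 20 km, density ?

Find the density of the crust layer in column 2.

Take the compensation level at the base of the deeper column (depth z_c below the surface of column 1) and equate Σ ρ_i t_i down to z_c; mantle fills any gap and the z_c terms cancel.
Column 1: 2.67×2.196 + 34.3×2.655 + (z_c − 36.97)×3.37
Column 2: 4.86×0 + 20×ρ + (z_c − 4.86 − 20)×3.37
The z_c×3.37 term appears on both sides and cancels. Collect the known terms of each column as K = Σ(ρt)_known − 3.37 × (depth of known layers): K_1 = 96.92982 − 3.37×36.97 = −27.65908; K_2 = 0 − 3.37×(4.86 + 20) = −83.7782.
Balance: K_1 = K_2 + 20×ρ, so ρ = (K_1 − K_2)/20 = 56.1191/20 = 2.81 g cm⁻³.

2.81 g cm⁻³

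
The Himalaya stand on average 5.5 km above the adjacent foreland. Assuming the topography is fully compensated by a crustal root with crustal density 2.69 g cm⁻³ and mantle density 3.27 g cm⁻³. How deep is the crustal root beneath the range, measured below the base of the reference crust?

Balancing pressure at the compensation depth: the weight of the topography is balanced by the buoyancy of the root, ρ_c h = (ρ_m − ρ_c) r.
r = h · ρ_c / (ρ_m − ρ_c) = 5.5 km × 2.69 / (3.27 − 2.69) = 25.5 km.

25.5 km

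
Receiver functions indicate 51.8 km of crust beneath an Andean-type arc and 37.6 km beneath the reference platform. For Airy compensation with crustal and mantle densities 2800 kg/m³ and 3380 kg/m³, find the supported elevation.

Excess crust Δ = 51.8 km − 37.6 km = 14.2 km, split between elevation h and root r with h + r = Δ.
Airy balance ρ_c h = (ρ_m − ρ_c) r gives r = h ρ_c/(ρ_m − ρ_c), so h (1 + ρ_c/(ρ_m − ρ_c)) = Δ, i.e. h = Δ (ρ_m − ρ_c)/ρ_m.
h = 14.2 km × 580/3380 = 2.44 km.

2.44 km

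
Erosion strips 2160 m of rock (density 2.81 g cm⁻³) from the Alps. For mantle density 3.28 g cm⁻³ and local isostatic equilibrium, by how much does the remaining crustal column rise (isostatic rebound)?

Unloading: uplift u = e ρ_c/ρ_m = 2160 m × 2.81/3.28 = 1850 m.

1850 m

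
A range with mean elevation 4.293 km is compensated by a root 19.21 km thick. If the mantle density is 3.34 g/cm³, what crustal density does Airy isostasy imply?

2.73 g/cm³

ρ_c h = (ρ_m − ρ_c) r → ρ_c (h + r) = ρ_m r → ρ_c = ρ_m r / (h + r).
ρ_c = 3.34 × 19.21 km / (4.293 km + 19.21 km) = 2.73 g/cm³.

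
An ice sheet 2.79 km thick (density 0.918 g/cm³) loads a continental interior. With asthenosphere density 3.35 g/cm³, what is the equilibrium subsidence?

0.765 km

Isostatic balance requires: the ice load ρ_ice t is balanced by mantle displaced below, ρ_m s.
s = t ρ_ice / ρ_m = 2.79 km × 0.918/3.35 = 0.765 km.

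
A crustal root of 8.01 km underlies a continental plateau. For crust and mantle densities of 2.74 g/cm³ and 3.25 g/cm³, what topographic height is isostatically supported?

By Archimedes' principle applied to the lithosphere: ρ_c h = (ρ_m − ρ_c) r.
h = r (ρ_m − ρ_c) / ρ_c = 8.01 km × (3.25 − 2.74) / 2.74 = 1.49 km.

1.49 km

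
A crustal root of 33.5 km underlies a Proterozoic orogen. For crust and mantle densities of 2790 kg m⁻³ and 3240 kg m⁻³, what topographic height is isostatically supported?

Balancing pressure at the compensation depth: ρ_c h = (ρ_m − ρ_c) r.
h = r (ρ_m − ρ_c) / ρ_c = 33.5 km × (3240 − 2790) / 2790 = 5.4 km.

5.4 km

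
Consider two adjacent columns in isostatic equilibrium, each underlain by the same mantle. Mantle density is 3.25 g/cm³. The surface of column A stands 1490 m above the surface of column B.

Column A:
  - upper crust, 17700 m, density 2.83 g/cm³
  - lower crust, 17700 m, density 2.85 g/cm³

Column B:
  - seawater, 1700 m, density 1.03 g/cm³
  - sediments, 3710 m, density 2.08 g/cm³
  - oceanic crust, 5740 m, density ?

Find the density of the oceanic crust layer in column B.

2.98 g/cm³

Take the compensation level at the base of the deeper column (depth z_c below the surface of column A) and equate Σ ρ_i t_i down to z_c; mantle fills any gap and the z_c terms cancel.
Column A: 17700×2.83 + 17700×2.85 + (z_c − 35400)×3.25
Column B: 1490×0 + 1700×1.03 + 3710×2.08 + 5740×ρ + (z_c − 1490 − 11150)×3.25
The z_c×3.25 term appears on both sides and cancels. Collect the known terms of each column as K = Σ(ρt)_known − 3.25 × (depth of known layers): K_A = 100536 − 3.25×35400 = −14514; K_B = 9467.8 − 3.25×(1490 + 11150) = −31612.2.
Balance: K_A = K_B + 5740×ρ, so ρ = (K_A − K_B)/5740 = 17098.2/5740 = 2.98 g/cm³.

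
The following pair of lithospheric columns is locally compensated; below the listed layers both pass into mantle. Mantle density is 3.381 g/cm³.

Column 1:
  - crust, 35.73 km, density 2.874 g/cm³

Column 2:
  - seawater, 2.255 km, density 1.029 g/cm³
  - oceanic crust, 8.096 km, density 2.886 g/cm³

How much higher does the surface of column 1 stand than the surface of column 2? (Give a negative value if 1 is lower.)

For any compensation level in the mantle, the mantle terms cancel and isostasy reduces to e = (Σt_1 − Σt_2) − (Σ(ρt)_1 − Σ(ρt)_2) / ρ_m.
Σt_1 = 35.73 km; Σt_2 = 10.351 km; Σ(ρt)_1 = 102.68802; Σ(ρt)_2 = 25.685451 (in km·g/cm³).
e = (35.73 − 10.351) − (102.68802 − 25.685451) / 3.381 = 2.6 km.

2.6 km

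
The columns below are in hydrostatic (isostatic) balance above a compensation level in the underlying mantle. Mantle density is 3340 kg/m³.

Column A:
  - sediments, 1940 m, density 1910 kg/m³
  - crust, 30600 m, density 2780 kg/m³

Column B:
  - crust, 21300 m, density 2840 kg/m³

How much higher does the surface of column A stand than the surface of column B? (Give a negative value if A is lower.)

For any compensation level in the mantle, the mantle terms cancel and isostasy reduces to e = (Σt_A − Σt_B) − (Σ(ρt)_A − Σ(ρt)_B) / ρ_m.
Σt_A = 32540 m; Σt_B = 21300 m; Σ(ρt)_A = 88773400; Σ(ρt)_B = 60492000 (in m·kg/m³).
e = (32540 − 21300) − (88773400 − 60492000) / 3340 = 2770 m.

2770 m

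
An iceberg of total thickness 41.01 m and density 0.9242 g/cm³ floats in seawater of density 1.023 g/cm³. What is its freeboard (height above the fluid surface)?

3.96 m

Floating equilibrium: submerged depth d = t ρ_obj/ρ_fluid = 41.01 m × 0.9242/1.023 = 37.05 m.
Freeboard = t − d = 41.01 m − 37.05 m = 3.96 m.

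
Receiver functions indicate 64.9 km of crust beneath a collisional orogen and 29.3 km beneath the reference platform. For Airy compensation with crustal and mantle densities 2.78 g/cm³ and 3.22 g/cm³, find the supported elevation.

Excess crust Δ = 64.9 km − 29.3 km = 35.6 km, split between elevation h and root r with h + r = Δ.
Airy balance ρ_c h = (ρ_m − ρ_c) r gives r = h ρ_c/(ρ_m − ρ_c), so h (1 + ρ_c/(ρ_m − ρ_c)) = Δ, i.e. h = Δ (ρ_m − ρ_c)/ρ_m.
h = 35.6 km × 0.44/3.22 = 4.86 km.

4.86 km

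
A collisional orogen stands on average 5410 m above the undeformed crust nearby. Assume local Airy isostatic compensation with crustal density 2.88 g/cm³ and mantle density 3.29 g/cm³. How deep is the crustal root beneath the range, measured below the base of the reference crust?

Balancing pressure at the compensation depth: the weight of the topography is balanced by the buoyancy of the root, ρ_c h = (ρ_m − ρ_c) r.
r = h · ρ_c / (ρ_m − ρ_c) = 5410 m × 2.88 / (3.29 − 2.88) = 38000 m.

38000 m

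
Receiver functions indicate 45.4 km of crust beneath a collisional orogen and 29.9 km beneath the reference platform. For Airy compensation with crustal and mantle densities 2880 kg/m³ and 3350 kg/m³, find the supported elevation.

2.17 km

Excess crust Δ = 45.4 km − 29.9 km = 15.5 km, split between elevation h and root r with h + r = Δ.
Airy balance ρ_c h = (ρ_m − ρ_c) r gives r = h ρ_c/(ρ_m − ρ_c), so h (1 + ρ_c/(ρ_m − ρ_c)) = Δ, i.e. h = Δ (ρ_m − ρ_c)/ρ_m.
h = 15.5 km × 470/3350 = 2.17 km.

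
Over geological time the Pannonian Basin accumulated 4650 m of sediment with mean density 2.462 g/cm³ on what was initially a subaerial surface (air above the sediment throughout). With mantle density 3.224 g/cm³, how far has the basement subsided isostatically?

3550 m

Subaerial load: s = t ρ_sed / ρ_m = 4650 m × 2.462/3.224 = 3550 m.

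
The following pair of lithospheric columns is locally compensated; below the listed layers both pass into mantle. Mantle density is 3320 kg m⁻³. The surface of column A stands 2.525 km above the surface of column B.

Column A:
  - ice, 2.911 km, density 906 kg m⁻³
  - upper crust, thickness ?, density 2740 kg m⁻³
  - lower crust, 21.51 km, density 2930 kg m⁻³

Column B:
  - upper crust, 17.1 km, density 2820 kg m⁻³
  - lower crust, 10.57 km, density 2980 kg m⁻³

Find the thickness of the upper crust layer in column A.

8.81 km

Take the compensation level at the base of the deeper column (depth z_c below the surface of column A) and equate Σ ρ_i t_i down to z_c; mantle fills any gap and the z_c terms cancel.
Column A: 2.911×906 + x×2740 + 21.51×2930 + (z_c − 24.421 − x)×3320
Column B: 2.525×0 + 17.1×2820 + 10.57×2980 + (z_c − 2.525 − 27.67)×3320
The z_c×3320 term appears on both sides and cancels. Collect the known terms of each column as K = Σ(ρt)_known − 3320 × (depth of known layers): K_A = 65661.666 − 3320×24.421 = −15416.054; K_B = 79720.6 − 3320×(2.525 + 27.67) = −20526.8.
Balance: K_A − x×(3320 − 2740) = K_B, so x = (K_A − K_B)/(3320 − 2740) = 5110.75/580 = 8.81 km.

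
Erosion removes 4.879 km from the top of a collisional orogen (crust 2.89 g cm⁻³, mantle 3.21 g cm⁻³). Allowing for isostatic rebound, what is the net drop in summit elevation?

Rebound u = e ρ_c/ρ_m = 4.879 km × 2.89/3.21 = 4.393 km.
Net surface drop = e − u = 4.879 km − 4.393 km = e (ρ_m − ρ_c)/ρ_m = 0.486 km.

0.486 km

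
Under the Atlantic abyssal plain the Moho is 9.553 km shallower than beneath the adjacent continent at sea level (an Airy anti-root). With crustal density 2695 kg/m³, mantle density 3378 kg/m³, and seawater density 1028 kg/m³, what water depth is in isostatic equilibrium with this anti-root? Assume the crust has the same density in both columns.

Replacing a thickness d of crust by seawater at the top must be balanced by replacing crust with mantle at the base: d (ρ_c − ρ_w) = a (ρ_m − ρ_c).
d = a (ρ_m − ρ_c)/(ρ_c − ρ_w) = 9.553 km × 683/1667 = 3.91 km.

3.91 km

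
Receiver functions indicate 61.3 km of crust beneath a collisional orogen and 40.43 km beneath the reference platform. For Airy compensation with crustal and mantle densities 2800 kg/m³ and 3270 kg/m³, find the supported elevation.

Excess crust Δ = 61.3 km − 40.43 km = 20.87 km, split between elevation h and root r with h + r = Δ.
Airy balance ρ_c h = (ρ_m − ρ_c) r gives r = h ρ_c/(ρ_m − ρ_c), so h (1 + ρ_c/(ρ_m − ρ_c)) = Δ, i.e. h = Δ (ρ_m − ρ_c)/ρ_m.
h = 20.87 km × 470/3270 = 3 km.

3 km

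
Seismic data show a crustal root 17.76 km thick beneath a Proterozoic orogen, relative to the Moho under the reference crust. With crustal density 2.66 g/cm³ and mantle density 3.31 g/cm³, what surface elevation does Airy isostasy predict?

4.34 km

In Airy isostatic equilibrium: ρ_c h = (ρ_m − ρ_c) r.
h = r (ρ_m − ρ_c) / ρ_c = 17.76 km × (3.31 − 2.66) / 2.66 = 4.34 km.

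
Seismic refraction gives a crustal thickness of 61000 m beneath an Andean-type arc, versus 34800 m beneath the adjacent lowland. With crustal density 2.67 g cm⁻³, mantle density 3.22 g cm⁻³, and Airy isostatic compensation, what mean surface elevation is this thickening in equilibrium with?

Excess crust Δ = 61000 m − 34800 m = 26200 m, split between elevation h and root r with h + r = Δ.
Airy balance ρ_c h = (ρ_m − ρ_c) r gives r = h ρ_c/(ρ_m − ρ_c), so h (1 + ρ_c/(ρ_m − ρ_c)) = Δ, i.e. h = Δ (ρ_m − ρ_c)/ρ_m.
h = 26200 m × 0.55/3.22 = 4480 m.

4480 m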